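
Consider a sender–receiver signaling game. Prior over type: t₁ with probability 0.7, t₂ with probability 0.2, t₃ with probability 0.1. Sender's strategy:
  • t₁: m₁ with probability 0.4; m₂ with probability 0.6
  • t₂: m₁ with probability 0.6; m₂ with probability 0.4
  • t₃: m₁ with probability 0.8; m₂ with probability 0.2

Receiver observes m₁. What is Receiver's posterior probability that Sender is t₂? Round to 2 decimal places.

0.25

P(m₁) = 0.7·0.4 + 0.2·0.6 + 0.1·0.8 = 0.48
P(t₂ | m₁) = (0.2·0.6) / 0.48 = 0.12 / 0.48 = 0.25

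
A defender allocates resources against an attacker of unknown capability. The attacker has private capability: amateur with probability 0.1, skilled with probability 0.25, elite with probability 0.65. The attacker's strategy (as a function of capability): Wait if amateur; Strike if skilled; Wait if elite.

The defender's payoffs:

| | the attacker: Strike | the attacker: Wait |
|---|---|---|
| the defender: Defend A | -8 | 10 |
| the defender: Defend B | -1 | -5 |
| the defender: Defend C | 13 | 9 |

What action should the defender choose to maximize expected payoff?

Defend C

Compute the defender's expected payoff for each action, taking the expectation over the attacker's type.
E[Defend A] = 0.1·(10) + 0.25·(-8) + 0.65·(10) = 5.5
E[Defend B] = 0.1·(-5) + 0.25·(-1) + 0.65·(-5) = -4
E[Defend C] = 0.1·(9) + 0.25·(13) + 0.65·(9) = 10
Best response: Defend C (10 is the largest).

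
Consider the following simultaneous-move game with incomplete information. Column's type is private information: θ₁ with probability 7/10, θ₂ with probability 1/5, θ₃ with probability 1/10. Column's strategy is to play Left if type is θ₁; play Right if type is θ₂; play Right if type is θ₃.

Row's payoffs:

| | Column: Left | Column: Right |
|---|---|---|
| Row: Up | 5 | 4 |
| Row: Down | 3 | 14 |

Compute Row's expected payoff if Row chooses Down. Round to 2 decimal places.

6.30

E[Down] = 7/10·3 + 1/5·14 + 1/10·14 = 21/10 + 14/5 + 7/5 = 63/10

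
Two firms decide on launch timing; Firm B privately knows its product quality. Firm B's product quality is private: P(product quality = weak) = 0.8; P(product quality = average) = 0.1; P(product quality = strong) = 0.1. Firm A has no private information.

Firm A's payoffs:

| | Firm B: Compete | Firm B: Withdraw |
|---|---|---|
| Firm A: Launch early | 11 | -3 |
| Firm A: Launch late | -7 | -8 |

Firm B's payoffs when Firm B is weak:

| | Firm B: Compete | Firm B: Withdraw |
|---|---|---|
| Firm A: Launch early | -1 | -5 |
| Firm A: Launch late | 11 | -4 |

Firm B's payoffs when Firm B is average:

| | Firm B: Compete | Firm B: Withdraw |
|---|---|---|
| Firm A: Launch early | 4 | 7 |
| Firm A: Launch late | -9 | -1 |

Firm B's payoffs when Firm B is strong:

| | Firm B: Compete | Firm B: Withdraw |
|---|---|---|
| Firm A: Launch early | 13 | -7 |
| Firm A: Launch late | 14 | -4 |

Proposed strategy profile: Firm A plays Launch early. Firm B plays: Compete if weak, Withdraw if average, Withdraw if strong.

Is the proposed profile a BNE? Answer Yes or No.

Firm A plays Launch early: E[Launch early] = 0.8·(11) + 0.1·(-3) + 0.1·(-3) = 8.2; E[Launch late] = -7.2. Best-responding. ✓
Firm B (product quality weak), facing Launch early: Compete gives -1, Withdraw gives -5. Proposed Compete is best. ✓
Firm B (product quality average), facing Launch early: Compete gives 4, Withdraw gives 7. Proposed Withdraw is best. ✓
Firm B (product quality strong), facing Launch early: Compete gives 13, Withdraw gives -7. Proposed Withdraw is not best — profitable deviation exists. ✗

No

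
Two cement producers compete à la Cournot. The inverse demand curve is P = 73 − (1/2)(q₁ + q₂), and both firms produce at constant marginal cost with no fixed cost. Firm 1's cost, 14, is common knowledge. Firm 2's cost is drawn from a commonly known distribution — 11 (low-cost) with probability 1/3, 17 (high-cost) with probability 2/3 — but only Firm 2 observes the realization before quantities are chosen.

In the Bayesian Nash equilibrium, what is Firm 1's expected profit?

Firm 2 with cost c maximizes (73 − (1/2)(q₁+q₂) − c)·q₂, giving q₂(c) = (73 − c − (1/2)q₁).
E[c₂] = 1/3·11 + 2/3·17 = 15
Firm 1's FOC against E[q₂] yields q₁ = (73 − 2·14 + E[c₂])/(3/2) = (73 − 28 + 15)/(3/2) = 40.
E[P] = 73 − (1/2)·(q₁ + E[q₂]) = 34; Firm 1's expected profit = (E[P] − 14)·q₁ = (34 − 14)·40 = 800.

800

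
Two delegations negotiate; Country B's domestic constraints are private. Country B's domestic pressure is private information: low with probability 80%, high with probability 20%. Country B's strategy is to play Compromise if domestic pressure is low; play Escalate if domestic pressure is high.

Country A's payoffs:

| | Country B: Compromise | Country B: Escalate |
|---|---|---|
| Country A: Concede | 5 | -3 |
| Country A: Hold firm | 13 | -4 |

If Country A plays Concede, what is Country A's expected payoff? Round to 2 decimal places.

3.40

E[Concede] = 0.8·5 + 0.2·(-3) = 4 + (-0.6) = 3.4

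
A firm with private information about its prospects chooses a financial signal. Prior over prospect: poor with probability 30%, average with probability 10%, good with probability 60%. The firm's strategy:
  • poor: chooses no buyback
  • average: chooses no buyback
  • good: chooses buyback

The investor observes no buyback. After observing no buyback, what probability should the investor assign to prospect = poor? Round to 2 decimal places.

0.75

Apply Bayes' rule using the sender's strategy as the likelihood.
P(no buyback) = 0.3·1 + 0.1·1 + 0.6·0 = 0.4
P(poor | no buyback) = (0.3·1) / 0.4 = 0.3 / 0.4 = 0.75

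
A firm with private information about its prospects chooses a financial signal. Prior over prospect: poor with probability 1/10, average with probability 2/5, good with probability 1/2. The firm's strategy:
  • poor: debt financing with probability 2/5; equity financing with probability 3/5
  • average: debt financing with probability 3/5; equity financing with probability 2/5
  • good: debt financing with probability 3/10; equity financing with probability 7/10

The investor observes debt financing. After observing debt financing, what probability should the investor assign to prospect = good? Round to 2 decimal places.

0.35

Apply Bayes' rule using the sender's strategy as the likelihood.
P(debt financing) = (1/10)·(2/5) + (2/5)·(3/5) + (1/2)·(3/10) = 43/100
P(good | debt financing) = ((1/2)·(3/10)) / (43/100) = (3/20) / (43/100) = 15/43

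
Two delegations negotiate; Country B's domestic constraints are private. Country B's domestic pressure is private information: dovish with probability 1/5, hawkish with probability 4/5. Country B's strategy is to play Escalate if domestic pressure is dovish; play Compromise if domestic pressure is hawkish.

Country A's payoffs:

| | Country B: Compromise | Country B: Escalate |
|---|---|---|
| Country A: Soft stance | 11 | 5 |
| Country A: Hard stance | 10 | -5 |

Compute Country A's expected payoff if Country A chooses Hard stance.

Take the expectation over Country B's domestic pressure, weighting each type's action by its prior probability.
E[Hard stance] = 1/5·(-5) + 4/5·10 = (-1) + 8 = 7

7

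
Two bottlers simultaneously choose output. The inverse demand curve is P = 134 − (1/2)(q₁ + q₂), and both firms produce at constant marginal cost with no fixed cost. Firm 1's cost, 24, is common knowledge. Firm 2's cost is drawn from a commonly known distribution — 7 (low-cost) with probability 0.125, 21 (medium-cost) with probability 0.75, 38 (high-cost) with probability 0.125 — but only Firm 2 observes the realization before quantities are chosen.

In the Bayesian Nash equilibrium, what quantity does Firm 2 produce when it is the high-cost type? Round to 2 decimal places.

60.21

Firm 2 with cost c maximizes (134 − (1/2)(q₁+q₂) − c)·q₂, giving q₂(c) = (134 − c − (1/2)q₁).
E[c₂] = 0.125·7 + 0.75·21 + 0.125·38 = 21.375
Firm 1's FOC against E[q₂] yields q₁ = (134 − 2·24 + E[c₂])/(3/2) = (134 − 48 + 21.375)/(3/2) = 71.5833.
q₂(high-cost) = (134 − 38 − (1/2)·71.5833) = 60.2083.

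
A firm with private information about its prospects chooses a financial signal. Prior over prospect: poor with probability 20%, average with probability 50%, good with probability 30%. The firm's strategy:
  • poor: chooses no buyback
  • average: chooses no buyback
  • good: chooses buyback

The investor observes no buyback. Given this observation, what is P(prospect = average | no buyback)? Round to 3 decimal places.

0.714

P(no buyback) = 0.2·1 + 0.5·1 + 0.3·0 = 0.7
P(average | no buyback) = (0.5·1) / 0.7 = 0.5 / 0.7 = 0.714286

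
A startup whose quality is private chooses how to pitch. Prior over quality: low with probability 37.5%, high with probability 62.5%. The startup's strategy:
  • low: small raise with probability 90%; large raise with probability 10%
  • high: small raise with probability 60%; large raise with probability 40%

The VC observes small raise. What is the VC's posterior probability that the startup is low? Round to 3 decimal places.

P(small raise) = 0.375·0.9 + 0.625·0.6 = 0.7125
P(low | small raise) = (0.375·0.9) / 0.7125 = 0.3375 / 0.7125 = 0.473684

0.474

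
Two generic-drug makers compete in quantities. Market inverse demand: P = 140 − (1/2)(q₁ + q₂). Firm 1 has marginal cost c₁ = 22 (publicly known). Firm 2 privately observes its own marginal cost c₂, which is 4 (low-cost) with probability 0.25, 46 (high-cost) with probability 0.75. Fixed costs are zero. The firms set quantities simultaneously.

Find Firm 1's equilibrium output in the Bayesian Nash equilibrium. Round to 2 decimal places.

Type-c best response for Firm 2: q₂(c) = (140 − c) − q₁/2.
Firm 1 maximizes expected profit; its first-order condition is 140 − q₁ − (1/2)E[q₂] − 22 = 0.
Substituting E[q₂] and solving: E[c₂] = 35.5, so q₁ = (140 − 2·22 + 35.5)/(3/2) = 87.6667.

87.67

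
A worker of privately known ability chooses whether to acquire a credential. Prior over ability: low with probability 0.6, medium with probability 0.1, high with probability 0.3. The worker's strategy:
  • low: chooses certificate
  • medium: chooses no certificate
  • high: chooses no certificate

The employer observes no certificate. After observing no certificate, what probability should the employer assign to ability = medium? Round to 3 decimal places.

0.250

P(no certificate) = 0.6·0 + 0.1·1 + 0.3·1 = 0.4
P(medium | no certificate) = (0.1·1) / 0.4 = 0.1 / 0.4 = 0.25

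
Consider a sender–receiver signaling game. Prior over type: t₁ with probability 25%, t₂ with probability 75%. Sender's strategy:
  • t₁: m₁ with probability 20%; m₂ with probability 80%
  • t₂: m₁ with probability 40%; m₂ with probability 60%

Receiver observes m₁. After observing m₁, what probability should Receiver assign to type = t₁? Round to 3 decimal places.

Apply Bayes' rule using the sender's strategy as the likelihood.
P(m₁) = 0.25·0.2 + 0.75·0.4 = 0.35
P(t₁ | m₁) = (0.25·0.2) / 0.35 = 0.05 / 0.35 = 0.142857

0.143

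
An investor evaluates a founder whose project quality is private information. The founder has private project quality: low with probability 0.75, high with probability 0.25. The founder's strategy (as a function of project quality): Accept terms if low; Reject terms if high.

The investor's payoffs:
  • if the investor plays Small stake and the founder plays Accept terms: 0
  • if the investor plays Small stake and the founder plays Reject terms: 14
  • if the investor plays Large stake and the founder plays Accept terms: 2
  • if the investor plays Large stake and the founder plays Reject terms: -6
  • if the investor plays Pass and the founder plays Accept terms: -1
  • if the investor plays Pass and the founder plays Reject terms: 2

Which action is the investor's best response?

Compute the investor's expected payoff for each action, taking the expectation over the founder's type.
E[Small stake] = 0.75·(0) + 0.25·(14) = 3.5
E[Large stake] = 0.75·(2) + 0.25·(-6) = 0
E[Pass] = 0.75·(-1) + 0.25·(2) = -0.25
Best response: Small stake (3.5 is the largest).

Small stake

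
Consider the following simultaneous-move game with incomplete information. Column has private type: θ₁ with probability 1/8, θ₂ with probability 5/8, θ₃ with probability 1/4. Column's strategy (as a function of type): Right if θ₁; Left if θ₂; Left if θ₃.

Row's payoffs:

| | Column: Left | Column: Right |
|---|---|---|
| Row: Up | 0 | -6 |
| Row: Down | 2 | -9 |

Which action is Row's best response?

Compute Row's expected payoff for each action, taking the expectation over Column's type.
E[Up] = 1/8·(-6) + 5/8·(0) + 1/4·(0) = -3/4
E[Down] = 1/8·(-9) + 5/8·(2) + 1/4·(2) = 5/8
Best response: Down (5/8 is the largest).

Down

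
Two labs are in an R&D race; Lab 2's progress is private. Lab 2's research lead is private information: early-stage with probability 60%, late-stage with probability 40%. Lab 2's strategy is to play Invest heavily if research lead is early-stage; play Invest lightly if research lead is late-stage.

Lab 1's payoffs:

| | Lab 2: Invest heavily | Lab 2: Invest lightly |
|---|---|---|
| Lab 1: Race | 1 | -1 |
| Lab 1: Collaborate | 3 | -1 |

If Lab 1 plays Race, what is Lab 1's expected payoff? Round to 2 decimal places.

E[Race] = 0.6·1 + 0.4·(-1) = 0.6 + (-0.4) = 0.2

0.20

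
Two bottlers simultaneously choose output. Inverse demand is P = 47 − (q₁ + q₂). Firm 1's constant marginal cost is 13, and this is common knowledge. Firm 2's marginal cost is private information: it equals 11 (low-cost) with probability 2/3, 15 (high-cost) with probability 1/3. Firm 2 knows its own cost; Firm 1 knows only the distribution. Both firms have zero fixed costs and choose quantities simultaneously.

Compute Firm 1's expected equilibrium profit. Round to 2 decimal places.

123.46

Type-c best response for Firm 2: q₂(c) = (47 − c)/2 − q₁/2.
Firm 1 maximizes expected profit; its first-order condition is 47 − 2q₁ − E[q₂] − 13 = 0.
Substituting E[q₂] and solving: E[c₂] = 12.3333, so q₁ = (47 − 2·13 + 12.3333)/3 = 11.1111.
E[P] = 47 − (q₁ + E[q₂]) = 24.1111; Firm 1's expected profit = (E[P] − 13)·q₁ = (24.1111 − 13)·11.1111 = 123.457.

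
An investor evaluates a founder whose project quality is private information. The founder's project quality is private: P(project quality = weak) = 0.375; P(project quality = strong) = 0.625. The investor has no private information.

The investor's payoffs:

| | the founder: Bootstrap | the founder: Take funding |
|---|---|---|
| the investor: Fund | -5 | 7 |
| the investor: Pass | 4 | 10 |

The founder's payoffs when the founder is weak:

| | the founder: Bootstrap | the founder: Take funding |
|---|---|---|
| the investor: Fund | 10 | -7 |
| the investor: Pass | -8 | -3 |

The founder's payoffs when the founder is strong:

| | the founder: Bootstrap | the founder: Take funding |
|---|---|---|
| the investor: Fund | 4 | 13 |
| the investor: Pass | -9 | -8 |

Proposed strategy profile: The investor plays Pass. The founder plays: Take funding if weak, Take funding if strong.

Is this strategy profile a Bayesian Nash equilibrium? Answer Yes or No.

Yes

The investor plays Pass: E[Pass] = 0.375·(10) + 0.625·(10) = 10; E[Fund] = 7. Best-responding. ✓
The founder (project quality weak), facing Pass: Bootstrap gives -8, Take funding gives -3. Proposed Take funding is best. ✓
The founder (project quality strong), facing Pass: Bootstrap gives -9, Take funding gives -8. Proposed Take funding is best. ✓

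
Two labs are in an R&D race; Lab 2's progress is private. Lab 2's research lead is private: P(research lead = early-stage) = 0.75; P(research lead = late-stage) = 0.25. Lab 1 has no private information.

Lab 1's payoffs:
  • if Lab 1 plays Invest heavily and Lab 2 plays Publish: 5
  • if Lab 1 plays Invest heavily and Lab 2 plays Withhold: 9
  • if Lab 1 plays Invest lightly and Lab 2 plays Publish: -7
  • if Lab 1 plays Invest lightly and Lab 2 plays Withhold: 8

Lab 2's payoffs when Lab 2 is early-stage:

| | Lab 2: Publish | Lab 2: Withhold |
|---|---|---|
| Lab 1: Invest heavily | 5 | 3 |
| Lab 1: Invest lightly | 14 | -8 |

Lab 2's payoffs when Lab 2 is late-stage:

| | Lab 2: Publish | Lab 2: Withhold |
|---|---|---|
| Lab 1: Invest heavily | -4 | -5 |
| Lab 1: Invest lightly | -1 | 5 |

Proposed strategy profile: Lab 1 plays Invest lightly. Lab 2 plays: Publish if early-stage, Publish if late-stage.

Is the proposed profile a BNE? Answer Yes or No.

Lab 1 plays Invest lightly: E[Invest lightly] = 0.75·(-7) + 0.25·(-7) = -7; E[Invest heavily] = 5. Not best-responding. ✗
Lab 2 (research lead early-stage), facing Invest lightly: Publish gives 14, Withhold gives -8. Proposed Publish is best. ✓
Lab 2 (research lead late-stage), facing Invest lightly: Publish gives -1, Withhold gives 5. Proposed Publish is not best — profitable deviation exists. ✗

No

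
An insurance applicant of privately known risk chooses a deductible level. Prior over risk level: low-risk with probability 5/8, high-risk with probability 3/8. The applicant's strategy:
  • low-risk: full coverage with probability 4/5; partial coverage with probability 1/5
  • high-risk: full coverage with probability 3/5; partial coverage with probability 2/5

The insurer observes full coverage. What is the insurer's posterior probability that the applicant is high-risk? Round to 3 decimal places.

0.310

P(full coverage) = (5/8)·(4/5) + (3/8)·(3/5) = 29/40
P(high-risk | full coverage) = ((3/8)·(3/5)) / (29/40) = (9/40) / (29/40) = 9/29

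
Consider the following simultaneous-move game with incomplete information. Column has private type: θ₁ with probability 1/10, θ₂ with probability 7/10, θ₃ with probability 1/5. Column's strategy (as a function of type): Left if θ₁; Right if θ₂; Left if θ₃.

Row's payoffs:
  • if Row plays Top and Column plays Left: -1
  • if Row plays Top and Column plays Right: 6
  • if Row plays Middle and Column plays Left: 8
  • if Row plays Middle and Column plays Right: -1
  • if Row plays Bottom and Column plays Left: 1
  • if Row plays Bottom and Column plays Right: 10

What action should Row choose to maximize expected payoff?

Compute Row's expected payoff for each action, taking the expectation over Column's type.
E[Top] = 1/10·(-1) + 7/10·(6) + 1/5·(-1) = 39/10
E[Middle] = 1/10·(8) + 7/10·(-1) + 1/5·(8) = 17/10
E[Bottom] = 1/10·(1) + 7/10·(10) + 1/5·(1) = 73/10
Best response: Bottom (73/10 is the largest).

Bottom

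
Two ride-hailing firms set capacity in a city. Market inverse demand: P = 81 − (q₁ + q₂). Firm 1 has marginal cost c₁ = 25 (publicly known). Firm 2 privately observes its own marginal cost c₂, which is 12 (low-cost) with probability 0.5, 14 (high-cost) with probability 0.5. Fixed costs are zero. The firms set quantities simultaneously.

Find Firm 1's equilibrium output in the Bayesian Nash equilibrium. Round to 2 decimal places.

Firm 2 with cost c maximizes (81 − (q₁+q₂) − c)·q₂, giving q₂(c) = (81 − c − q₁)/2.
E[c₂] = 0.5·12 + 0.5·14 = 13
Firm 1's FOC against E[q₂] yields q₁ = (81 − 2·25 + E[c₂])/3 = (81 − 50 + 13)/3 = 14.6667.

14.67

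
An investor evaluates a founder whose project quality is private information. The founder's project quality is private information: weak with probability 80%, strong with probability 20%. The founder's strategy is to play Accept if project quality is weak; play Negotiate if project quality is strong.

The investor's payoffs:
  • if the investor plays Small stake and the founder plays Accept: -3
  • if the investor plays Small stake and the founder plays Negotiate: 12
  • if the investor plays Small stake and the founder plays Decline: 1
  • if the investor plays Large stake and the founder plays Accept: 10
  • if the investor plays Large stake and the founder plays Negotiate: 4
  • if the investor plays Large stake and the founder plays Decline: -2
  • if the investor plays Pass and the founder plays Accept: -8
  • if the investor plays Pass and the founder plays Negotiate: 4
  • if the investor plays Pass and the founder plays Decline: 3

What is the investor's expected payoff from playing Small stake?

E[Small stake] = 0.8·(-3) + 0.2·12 = (-2.4) + 2.4 = 0

0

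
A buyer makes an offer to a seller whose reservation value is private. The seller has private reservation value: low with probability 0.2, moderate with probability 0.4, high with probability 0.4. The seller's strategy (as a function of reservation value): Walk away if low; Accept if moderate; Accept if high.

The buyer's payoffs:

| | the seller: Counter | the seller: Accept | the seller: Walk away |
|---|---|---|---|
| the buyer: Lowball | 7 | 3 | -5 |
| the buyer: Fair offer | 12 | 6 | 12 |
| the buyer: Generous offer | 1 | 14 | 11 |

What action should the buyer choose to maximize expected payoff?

E[Lowball] = 0.2·(-5) + 0.4·(3) + 0.4·(3) = 1.4
E[Fair offer] = 0.2·(12) + 0.4·(6) + 0.4·(6) = 7.2
E[Generous offer] = 0.2·(11) + 0.4·(14) + 0.4·(14) = 13.4
Best response: Generous offer (13.4 is the largest).

Generous offer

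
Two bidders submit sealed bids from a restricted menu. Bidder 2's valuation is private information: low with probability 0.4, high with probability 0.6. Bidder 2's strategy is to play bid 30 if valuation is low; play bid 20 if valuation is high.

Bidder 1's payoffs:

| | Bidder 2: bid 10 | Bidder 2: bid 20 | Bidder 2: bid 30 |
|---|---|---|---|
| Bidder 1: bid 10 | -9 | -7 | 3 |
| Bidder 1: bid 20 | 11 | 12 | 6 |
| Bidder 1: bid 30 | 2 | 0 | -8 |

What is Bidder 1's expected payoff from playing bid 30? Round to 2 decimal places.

E[bid 30] = 0.4·(-8) + 0.6·0 = (-3.2) + 0 = -3.2

-3.20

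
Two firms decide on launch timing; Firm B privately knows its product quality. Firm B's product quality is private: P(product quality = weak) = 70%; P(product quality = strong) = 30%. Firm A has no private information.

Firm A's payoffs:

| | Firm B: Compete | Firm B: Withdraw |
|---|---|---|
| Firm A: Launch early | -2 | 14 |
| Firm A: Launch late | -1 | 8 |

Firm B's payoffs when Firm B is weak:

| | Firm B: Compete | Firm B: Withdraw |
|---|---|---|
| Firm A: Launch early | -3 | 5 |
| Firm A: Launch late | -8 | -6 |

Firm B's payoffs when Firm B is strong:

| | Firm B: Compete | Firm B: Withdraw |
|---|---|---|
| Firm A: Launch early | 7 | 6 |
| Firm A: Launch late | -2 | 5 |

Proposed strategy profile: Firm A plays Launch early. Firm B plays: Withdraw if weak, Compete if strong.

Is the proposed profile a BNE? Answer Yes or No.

Yes

A profile is a BNE iff every type of every player is best-responding given beliefs about the other side.
Firm A plays Launch early: E[Launch early] = 0.7·(14) + 0.3·(-2) = 9.2; E[Launch late] = 5.3. Best-responding. ✓
Firm B (product quality weak), facing Launch early: Compete gives -3, Withdraw gives 5. Proposed Withdraw is best. ✓
Firm B (product quality strong), facing Launch early: Compete gives 7, Withdraw gives 6. Proposed Compete is best. ✓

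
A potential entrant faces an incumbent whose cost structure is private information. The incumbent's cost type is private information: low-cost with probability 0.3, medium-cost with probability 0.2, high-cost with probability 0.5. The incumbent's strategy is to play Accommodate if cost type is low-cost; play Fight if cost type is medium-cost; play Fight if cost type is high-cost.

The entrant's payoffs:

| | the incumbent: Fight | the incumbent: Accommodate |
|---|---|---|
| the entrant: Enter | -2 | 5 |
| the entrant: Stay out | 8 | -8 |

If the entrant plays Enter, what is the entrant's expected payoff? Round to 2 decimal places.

E[Enter] = 0.3·5 + 0.2·(-2) + 0.5·(-2) = 1.5 + (-0.4) + (-1) = 0.1

0.10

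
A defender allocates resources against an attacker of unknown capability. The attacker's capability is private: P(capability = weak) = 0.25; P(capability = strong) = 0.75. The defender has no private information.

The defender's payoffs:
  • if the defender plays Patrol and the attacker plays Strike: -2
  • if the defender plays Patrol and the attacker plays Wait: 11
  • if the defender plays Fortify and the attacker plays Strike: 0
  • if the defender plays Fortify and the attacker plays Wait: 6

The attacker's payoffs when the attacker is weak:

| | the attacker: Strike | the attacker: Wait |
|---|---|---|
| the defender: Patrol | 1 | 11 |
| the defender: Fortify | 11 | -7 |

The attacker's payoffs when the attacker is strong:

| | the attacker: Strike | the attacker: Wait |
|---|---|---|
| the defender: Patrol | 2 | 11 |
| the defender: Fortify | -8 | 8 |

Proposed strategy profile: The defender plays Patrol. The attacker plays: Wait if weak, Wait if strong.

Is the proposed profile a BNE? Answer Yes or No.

Yes

The defender plays Patrol: E[Patrol] = 0.25·(11) + 0.75·(11) = 11; E[Fortify] = 6. Best-responding. ✓
The attacker (capability weak), facing Patrol: Strike gives 1, Wait gives 11. Proposed Wait is best. ✓
The attacker (capability strong), facing Patrol: Strike gives 2, Wait gives 11. Proposed Wait is best. ✓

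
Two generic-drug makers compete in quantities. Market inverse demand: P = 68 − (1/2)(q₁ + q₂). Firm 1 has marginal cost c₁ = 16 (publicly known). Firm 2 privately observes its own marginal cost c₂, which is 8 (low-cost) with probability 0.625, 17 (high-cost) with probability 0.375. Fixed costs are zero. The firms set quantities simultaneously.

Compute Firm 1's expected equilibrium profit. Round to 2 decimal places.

498.75

Firm 2 with cost c maximizes (68 − (1/2)(q₁+q₂) − c)·q₂, giving q₂(c) = (68 − c − (1/2)q₁).
E[c₂] = 0.625·8 + 0.375·17 = 11.375
Firm 1's FOC against E[q₂] yields q₁ = (68 − 2·16 + E[c₂])/(3/2) = (68 − 32 + 11.375)/(3/2) = 31.5833.
E[P] = 68 − (1/2)·(q₁ + E[q₂]) = 31.7917; Firm 1's expected profit = (E[P] − 16)·q₁ = (31.7917 − 16)·31.5833 = 498.753.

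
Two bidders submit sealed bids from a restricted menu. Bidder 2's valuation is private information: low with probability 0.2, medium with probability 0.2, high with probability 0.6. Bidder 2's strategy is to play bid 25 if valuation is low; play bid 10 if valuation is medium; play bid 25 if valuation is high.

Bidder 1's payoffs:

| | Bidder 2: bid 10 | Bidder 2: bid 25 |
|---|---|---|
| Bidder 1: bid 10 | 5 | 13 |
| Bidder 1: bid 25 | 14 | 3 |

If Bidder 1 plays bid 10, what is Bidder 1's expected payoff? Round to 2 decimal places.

E[bid 10] = 0.2·13 + 0.2·5 + 0.6·13 = 2.6 + 1 + 7.8 = 11.4

11.40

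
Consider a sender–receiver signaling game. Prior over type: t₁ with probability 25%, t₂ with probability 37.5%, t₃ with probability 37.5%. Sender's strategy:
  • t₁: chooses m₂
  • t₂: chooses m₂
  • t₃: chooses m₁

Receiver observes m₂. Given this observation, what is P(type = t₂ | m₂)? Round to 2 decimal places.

0.60

Apply Bayes' rule using the sender's strategy as the likelihood.
P(m₂) = 0.25·1 + 0.375·1 + 0.375·0 = 0.625
P(t₂ | m₂) = (0.375·1) / 0.625 = 0.375 / 0.625 = 0.6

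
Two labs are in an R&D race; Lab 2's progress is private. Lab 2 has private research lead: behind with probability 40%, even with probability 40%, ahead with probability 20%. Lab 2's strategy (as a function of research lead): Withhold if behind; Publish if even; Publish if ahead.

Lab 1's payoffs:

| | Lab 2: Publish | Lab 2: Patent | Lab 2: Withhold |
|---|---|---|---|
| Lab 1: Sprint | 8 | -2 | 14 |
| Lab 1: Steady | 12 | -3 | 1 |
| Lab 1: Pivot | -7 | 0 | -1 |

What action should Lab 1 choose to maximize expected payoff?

Sprint

E[Sprint] = 0.4·(14) + 0.4·(8) + 0.2·(8) = 10.4
E[Steady] = 0.4·(1) + 0.4·(12) + 0.2·(12) = 7.6
E[Pivot] = 0.4·(-1) + 0.4·(-7) + 0.2·(-7) = -4.6
Best response: Sprint (10.4 is the largest).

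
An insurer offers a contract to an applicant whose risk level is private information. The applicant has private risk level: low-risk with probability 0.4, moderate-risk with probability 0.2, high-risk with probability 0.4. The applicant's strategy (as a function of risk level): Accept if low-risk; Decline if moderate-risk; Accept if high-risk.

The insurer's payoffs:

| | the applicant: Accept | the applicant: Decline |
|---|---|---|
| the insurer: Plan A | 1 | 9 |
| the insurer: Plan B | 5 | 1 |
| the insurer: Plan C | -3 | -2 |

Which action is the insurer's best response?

Plan B

E[Plan A] = 0.4·(1) + 0.2·(9) + 0.4·(1) = 2.6
E[Plan B] = 0.4·(5) + 0.2·(1) + 0.4·(5) = 4.2
E[Plan C] = 0.4·(-3) + 0.2·(-2) + 0.4·(-3) = -2.8
Best response: Plan B (4.2 is the largest).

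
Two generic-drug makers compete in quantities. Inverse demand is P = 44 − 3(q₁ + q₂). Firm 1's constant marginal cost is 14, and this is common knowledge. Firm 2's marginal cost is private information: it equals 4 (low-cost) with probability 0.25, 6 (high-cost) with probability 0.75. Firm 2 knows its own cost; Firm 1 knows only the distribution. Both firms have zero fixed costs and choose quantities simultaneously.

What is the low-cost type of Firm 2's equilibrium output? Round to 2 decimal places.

Each type of Firm 2 best-responds to q₁; Firm 1 best-responds to the expected q₂ over Firm 2's types.
Firm 2 with cost c maximizes (44 − 3(q₁+q₂) − c)·q₂, giving q₂(c) = (44 − c − 3q₁)/6.
E[c₂] = 0.25·4 + 0.75·6 = 5.5
Firm 1's FOC against E[q₂] yields q₁ = (44 − 2·14 + E[c₂])/9 = (44 − 28 + 5.5)/9 = 2.38889.
q₂(low-cost) = (44 − 4 − 3·2.38889)/6 = 5.47222.

5.47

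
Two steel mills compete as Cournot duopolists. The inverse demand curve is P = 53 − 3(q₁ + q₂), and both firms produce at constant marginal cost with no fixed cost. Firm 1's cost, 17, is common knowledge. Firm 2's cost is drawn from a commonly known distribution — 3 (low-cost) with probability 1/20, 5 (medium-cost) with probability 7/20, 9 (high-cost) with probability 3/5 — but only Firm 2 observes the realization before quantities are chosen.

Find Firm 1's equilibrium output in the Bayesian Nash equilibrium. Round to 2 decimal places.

Type-c best response for Firm 2: q₂(c) = (53 − c)/6 − q₁/2.
Firm 1 maximizes expected profit; its first-order condition is 53 − 6q₁ − 3E[q₂] − 17 = 0.
Substituting E[q₂] and solving: E[c₂] = 7.3, so q₁ = (53 − 2·17 + 7.3)/9 = 2.92222.

2.92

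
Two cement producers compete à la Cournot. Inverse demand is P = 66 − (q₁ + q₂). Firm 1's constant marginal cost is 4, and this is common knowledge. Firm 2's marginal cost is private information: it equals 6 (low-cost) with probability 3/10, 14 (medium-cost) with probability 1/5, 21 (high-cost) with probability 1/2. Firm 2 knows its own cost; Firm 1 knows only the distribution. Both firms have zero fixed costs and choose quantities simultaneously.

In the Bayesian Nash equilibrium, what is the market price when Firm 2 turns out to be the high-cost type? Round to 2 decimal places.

Type-c best response for Firm 2: q₂(c) = (66 − c)/2 − q₁/2.
Firm 1 maximizes expected profit; its first-order condition is 66 − 2q₁ − E[q₂] − 4 = 0.
Substituting E[q₂] and solving: E[c₂] = 15.1, so q₁ = (66 − 2·4 + 15.1)/3 = 24.3667.
q₂(high-cost) = 10.3167, so P = 66 − (24.3667 + 10.3167) = 31.3167.

31.32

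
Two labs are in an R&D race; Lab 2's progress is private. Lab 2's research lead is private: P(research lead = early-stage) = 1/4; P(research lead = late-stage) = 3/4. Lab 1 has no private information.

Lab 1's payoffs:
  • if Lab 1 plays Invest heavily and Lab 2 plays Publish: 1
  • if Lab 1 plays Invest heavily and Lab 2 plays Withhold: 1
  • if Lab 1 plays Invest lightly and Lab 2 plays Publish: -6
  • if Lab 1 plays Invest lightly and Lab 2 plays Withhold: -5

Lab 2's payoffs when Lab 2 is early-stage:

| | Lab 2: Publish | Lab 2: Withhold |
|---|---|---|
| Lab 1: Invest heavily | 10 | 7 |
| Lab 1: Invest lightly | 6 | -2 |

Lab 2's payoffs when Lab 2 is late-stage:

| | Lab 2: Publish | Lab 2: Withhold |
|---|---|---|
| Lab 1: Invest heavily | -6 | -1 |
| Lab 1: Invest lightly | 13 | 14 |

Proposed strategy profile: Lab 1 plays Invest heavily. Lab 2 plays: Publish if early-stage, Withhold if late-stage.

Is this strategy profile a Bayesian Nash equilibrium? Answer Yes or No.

Yes

Lab 1 plays Invest heavily: E[Invest heavily] = 1/4·(1) + 3/4·(1) = 1; E[Invest lightly] = -21/4. Best-responding. ✓
Lab 2 (research lead early-stage), facing Invest heavily: Publish gives 10, Withhold gives 7. Proposed Publish is best. ✓
Lab 2 (research lead late-stage), facing Invest heavily: Publish gives -6, Withhold gives -1. Proposed Withhold is best. ✓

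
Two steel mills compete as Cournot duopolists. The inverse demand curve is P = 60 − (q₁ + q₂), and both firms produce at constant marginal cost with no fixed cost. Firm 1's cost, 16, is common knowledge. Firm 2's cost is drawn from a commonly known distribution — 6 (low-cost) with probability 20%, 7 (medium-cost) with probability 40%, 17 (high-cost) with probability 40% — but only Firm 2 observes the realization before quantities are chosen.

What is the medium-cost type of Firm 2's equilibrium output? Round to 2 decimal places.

20.03

Each type of Firm 2 best-responds to q₁; Firm 1 best-responds to the expected q₂ over Firm 2's types.
Firm 2 with cost c maximizes (60 − (q₁+q₂) − c)·q₂, giving q₂(c) = (60 − c − q₁)/2.
E[c₂] = 0.2·6 + 0.4·7 + 0.4·17 = 10.8
Firm 1's FOC against E[q₂] yields q₁ = (60 − 2·16 + E[c₂])/3 = (60 − 32 + 10.8)/3 = 12.9333.
q₂(medium-cost) = (60 − 7 − 12.9333)/2 = 20.0333.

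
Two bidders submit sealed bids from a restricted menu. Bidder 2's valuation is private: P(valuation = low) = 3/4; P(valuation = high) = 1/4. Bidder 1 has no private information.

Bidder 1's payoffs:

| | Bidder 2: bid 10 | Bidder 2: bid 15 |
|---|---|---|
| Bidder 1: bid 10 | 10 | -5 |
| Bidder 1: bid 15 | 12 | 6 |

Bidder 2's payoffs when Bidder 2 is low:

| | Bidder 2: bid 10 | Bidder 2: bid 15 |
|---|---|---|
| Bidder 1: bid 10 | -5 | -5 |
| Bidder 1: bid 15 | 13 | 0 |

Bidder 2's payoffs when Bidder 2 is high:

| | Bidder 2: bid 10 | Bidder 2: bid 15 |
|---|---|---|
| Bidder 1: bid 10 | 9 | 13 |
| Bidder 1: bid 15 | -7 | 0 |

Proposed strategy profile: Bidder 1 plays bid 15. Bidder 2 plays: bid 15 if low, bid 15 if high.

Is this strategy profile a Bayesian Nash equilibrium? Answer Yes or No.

No

A profile is a BNE iff every type of every player is best-responding given beliefs about the other side.
Bidder 1 plays bid 15: E[bid 15] = 3/4·(6) + 1/4·(6) = 6; E[bid 10] = -5. Best-responding. ✓
Bidder 2 (valuation low), facing bid 15: bid 10 gives 13, bid 15 gives 0. Proposed bid 15 is not best — profitable deviation exists. ✗
Bidder 2 (valuation high), facing bid 15: bid 10 gives -7, bid 15 gives 0. Proposed bid 15 is best. ✓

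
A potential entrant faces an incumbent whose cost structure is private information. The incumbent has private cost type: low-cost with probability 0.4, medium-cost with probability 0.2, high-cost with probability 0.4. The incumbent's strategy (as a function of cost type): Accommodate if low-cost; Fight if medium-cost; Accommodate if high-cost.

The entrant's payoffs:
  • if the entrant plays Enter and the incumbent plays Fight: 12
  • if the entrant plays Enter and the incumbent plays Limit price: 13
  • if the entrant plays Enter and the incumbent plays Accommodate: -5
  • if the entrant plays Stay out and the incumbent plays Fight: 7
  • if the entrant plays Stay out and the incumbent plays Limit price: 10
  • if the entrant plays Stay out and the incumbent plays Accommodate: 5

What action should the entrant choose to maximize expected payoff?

Stay out

Compute the entrant's expected payoff for each action, taking the expectation over the incumbent's type.
E[Enter] = 0.4·(-5) + 0.2·(12) + 0.4·(-5) = -1.6
E[Stay out] = 0.4·(5) + 0.2·(7) + 0.4·(5) = 5.4
Best response: Stay out (5.4 is the largest).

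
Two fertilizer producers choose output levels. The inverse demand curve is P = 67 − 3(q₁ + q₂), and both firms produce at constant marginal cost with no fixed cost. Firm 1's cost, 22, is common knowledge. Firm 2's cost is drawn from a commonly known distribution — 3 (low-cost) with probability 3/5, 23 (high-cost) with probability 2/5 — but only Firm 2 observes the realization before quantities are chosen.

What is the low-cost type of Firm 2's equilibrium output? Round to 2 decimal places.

8.78

Type-c best response for Firm 2: q₂(c) = (67 − c)/6 − q₁/2.
Firm 1 maximizes expected profit; its first-order condition is 67 − 6q₁ − 3E[q₂] − 22 = 0.
Substituting E[q₂] and solving: E[c₂] = 11, so q₁ = (67 − 2·22 + 11)/9 = 3.77778.
q₂(low-cost) = (67 − 3 − 3·3.77778)/6 = 8.77778.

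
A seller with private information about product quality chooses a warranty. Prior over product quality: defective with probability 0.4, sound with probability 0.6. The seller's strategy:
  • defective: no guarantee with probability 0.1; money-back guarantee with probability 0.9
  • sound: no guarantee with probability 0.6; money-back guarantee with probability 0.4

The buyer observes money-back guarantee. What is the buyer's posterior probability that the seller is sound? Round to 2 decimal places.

0.40

P(money-back guarantee) = 0.4·0.9 + 0.6·0.4 = 0.6
P(sound | money-back guarantee) = (0.6·0.4) / 0.6 = 0.24 / 0.6 = 0.4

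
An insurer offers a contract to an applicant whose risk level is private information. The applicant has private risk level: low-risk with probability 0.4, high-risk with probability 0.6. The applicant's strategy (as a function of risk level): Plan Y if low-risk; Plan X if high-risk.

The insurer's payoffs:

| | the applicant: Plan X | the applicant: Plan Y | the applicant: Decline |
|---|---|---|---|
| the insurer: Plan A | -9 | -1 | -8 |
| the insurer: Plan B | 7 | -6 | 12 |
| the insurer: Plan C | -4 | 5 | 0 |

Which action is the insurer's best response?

Plan B

Compute the insurer's expected payoff for each action, taking the expectation over the applicant's type.
E[Plan A] = 0.4·(-1) + 0.6·(-9) = -5.8
E[Plan B] = 0.4·(-6) + 0.6·(7) = 1.8
E[Plan C] = 0.4·(5) + 0.6·(-4) = -0.4
Best response: Plan B (1.8 is the largest).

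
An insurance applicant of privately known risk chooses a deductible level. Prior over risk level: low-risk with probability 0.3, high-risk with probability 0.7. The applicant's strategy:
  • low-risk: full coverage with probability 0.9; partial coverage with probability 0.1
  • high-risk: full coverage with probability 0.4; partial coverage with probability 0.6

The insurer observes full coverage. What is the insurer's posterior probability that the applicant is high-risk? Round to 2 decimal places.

0.51

P(full coverage) = 0.3·0.9 + 0.7·0.4 = 0.55
P(high-risk | full coverage) = (0.7·0.4) / 0.55 = 0.28 / 0.55 = 0.509091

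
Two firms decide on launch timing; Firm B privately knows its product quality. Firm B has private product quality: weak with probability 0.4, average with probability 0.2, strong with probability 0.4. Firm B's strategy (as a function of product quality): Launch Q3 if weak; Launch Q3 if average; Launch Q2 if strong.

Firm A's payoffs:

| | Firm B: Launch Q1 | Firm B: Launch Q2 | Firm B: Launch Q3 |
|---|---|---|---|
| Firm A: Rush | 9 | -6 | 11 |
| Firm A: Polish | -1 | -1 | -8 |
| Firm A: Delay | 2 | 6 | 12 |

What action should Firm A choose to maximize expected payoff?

E[Rush] = 0.4·(11) + 0.2·(11) + 0.4·(-6) = 4.2
E[Polish] = 0.4·(-8) + 0.2·(-8) + 0.4·(-1) = -5.2
E[Delay] = 0.4·(12) + 0.2·(12) + 0.4·(6) = 9.6
Best response: Delay (9.6 is the largest).

Delay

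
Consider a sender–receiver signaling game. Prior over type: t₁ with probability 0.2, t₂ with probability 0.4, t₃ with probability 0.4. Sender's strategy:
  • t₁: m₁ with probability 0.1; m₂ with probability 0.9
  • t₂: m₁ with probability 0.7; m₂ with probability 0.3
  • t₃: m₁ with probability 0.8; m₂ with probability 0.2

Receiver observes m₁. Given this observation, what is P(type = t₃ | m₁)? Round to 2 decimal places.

0.52

P(m₁) = 0.2·0.1 + 0.4·0.7 + 0.4·0.8 = 0.62
P(t₃ | m₁) = (0.4·0.8) / 0.62 = 0.32 / 0.62 = 0.516129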